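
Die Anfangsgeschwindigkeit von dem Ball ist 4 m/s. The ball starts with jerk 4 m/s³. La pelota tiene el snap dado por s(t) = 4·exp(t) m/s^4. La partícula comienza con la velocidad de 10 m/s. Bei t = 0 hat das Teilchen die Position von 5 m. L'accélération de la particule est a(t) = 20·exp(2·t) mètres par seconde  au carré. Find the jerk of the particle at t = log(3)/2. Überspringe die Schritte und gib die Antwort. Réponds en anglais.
The jerk at t = log(3)/2 is j = 120.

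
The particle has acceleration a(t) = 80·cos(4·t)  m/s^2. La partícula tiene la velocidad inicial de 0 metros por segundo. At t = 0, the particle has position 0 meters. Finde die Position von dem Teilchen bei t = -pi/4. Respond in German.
Ausgehend von der Beschleunigung a(t) = 80·cos(4·t), nehmen wir 2 Integrale. Das Integral von der Beschleunigung ist die Geschwindigkeit. Mit v(0) = 0 erhalten wir v(t) = 20·sin(4·t). Das Integral von der Geschwindigkeit ist die Position. Mit x(0) = 0 erhalten wir x(t) = 5 - 5·cos(4·t). Mit x(t) = 5 - 5·cos(4·t) und Einsetzen von t = -pi/4, finden wir x = 10.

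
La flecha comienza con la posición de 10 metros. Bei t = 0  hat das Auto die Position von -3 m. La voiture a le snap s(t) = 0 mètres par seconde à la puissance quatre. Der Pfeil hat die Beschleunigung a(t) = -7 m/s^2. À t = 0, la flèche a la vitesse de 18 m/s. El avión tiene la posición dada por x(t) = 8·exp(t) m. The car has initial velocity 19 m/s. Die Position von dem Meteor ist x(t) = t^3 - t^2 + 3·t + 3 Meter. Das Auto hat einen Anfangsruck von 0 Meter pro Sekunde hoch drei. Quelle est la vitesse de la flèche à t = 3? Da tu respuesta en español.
Partiendo de la aceleración a(t) = -7, tomamos 1 integral. La antiderivada de la aceleración es la velocidad. Usando v(0) = 18, obtenemos v(t) = 18 - 7·t. Usando v(t) = 18 - 7·t y sustituyendo t = 3, encontramos v = -3.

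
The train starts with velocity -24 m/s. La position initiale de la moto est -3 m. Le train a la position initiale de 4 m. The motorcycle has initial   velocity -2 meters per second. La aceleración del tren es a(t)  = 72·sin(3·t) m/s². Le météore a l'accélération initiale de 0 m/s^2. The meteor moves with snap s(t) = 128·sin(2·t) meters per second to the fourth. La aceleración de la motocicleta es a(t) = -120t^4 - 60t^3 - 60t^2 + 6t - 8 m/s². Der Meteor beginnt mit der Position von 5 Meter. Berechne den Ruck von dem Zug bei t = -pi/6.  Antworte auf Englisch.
To solve this, we need to take 1 derivative of our acceleration equation a(t) = 72·sin(3·t). Differentiating acceleration, we get jerk: j(t) = 216·cos(3·t). We have jerk j(t) = 216·cos(3·t). Substituting t = -pi/6: j(-pi/6) = 0.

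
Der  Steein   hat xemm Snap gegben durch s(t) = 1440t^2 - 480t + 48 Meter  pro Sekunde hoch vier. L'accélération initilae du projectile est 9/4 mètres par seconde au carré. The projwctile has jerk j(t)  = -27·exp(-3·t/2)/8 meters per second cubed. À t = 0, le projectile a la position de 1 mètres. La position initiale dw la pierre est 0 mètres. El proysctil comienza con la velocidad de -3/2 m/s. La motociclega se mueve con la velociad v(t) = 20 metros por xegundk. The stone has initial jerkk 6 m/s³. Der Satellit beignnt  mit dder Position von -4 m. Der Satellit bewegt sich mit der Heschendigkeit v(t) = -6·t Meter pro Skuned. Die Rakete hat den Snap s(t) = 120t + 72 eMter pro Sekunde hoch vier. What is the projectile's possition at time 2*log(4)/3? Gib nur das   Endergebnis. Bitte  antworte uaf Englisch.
x(2*log(4)/3) = 1/4.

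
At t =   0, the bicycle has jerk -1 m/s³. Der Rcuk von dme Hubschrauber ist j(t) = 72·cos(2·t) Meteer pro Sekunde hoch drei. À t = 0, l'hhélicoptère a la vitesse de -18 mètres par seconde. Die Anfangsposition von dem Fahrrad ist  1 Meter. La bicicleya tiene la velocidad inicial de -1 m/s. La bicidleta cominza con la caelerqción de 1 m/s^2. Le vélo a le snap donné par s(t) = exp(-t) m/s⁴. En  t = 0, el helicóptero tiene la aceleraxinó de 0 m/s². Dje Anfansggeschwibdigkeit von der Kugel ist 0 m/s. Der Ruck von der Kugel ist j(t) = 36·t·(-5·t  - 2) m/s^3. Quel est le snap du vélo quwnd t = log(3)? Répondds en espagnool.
De la ecuación del snap s(t) = exp(-t), sustituimos t = log(3) para obtener s = 1/3.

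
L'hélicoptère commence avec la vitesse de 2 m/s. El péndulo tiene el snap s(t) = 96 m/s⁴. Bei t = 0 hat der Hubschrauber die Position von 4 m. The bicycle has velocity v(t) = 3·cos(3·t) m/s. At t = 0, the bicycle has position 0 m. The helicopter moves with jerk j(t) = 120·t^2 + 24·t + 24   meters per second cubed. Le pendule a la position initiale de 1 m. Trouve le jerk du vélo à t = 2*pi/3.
Pour résoudre ceci, nous devons prendre 2 dérivées de notre équation de la vitesse v(t) = 3·cos(3·t). En prenant d/dt de v(t), nous trouvons a(t) = -9·sin(3·t). En prenant d/dt de a(t), nous trouvons j(t) = -27·cos(3·t). De l'équation du jerk j(t) = -27·cos(3·t), nous substituons t = 2*pi/3 pour obtenir j = -27.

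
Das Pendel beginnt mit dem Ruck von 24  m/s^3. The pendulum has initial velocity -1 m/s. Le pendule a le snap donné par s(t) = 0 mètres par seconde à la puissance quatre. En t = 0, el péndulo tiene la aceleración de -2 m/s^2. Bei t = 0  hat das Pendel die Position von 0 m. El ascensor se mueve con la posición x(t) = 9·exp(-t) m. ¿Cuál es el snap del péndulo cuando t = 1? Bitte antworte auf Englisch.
From the given snap equation s(t) = 0, we substitute t = 1 to get s = 0.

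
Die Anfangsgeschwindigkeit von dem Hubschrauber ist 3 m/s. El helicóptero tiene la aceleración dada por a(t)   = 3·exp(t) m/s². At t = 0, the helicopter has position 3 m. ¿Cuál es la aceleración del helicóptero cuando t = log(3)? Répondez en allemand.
Wir haben die Beschleunigung a(t) = 3·exp(t). Durch Einsetzen von t = log(3): a(log(3)) = 9.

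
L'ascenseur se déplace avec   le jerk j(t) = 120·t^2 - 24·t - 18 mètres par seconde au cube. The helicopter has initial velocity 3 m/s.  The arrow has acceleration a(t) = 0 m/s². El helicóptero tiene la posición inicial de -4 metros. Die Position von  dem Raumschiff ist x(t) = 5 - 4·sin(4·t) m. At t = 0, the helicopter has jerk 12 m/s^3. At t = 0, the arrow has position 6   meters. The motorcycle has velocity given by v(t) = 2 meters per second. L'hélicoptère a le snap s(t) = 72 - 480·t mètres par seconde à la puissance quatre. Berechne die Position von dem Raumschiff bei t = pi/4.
Aus der Gleichung für die Position x(t) = 5 - 4·sin(4·t), setzen wir t = pi/4 ein und erhalten x = 5.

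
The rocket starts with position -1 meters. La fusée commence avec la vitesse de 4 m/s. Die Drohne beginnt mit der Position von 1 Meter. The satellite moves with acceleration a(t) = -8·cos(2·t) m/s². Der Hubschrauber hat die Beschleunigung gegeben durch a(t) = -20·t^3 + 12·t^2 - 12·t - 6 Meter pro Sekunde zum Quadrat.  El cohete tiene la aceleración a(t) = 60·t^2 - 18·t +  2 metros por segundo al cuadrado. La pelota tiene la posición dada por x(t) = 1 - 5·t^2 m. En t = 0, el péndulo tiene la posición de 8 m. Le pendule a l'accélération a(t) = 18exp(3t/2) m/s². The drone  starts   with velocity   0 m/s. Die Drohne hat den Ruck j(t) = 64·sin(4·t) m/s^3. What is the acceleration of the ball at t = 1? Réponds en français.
En partant de la position x(t) = 1 - 5·t^2, nous prenons 2 dérivées. En prenant d/dt de x(t), nous trouvons v(t) = -10·t. En prenant d/dt de v(t), nous trouvons a(t) = -10. En utilisant a(t) = -10 et en substituant t = 1, nous trouvons a = -10.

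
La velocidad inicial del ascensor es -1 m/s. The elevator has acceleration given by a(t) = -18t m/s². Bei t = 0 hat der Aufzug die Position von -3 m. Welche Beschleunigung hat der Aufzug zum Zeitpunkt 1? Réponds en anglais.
We have acceleration a(t) = -18·t. Substituting t = 1: a(1) = -18.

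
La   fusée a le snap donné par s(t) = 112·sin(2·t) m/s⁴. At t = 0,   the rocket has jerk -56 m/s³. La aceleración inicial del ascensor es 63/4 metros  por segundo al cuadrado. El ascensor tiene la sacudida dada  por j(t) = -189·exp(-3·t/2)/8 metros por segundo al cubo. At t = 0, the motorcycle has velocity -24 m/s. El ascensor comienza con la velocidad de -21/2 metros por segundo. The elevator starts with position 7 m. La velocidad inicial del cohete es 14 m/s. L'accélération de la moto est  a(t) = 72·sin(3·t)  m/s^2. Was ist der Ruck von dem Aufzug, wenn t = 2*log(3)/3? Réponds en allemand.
Mit j(t) = -189·exp(-3·t/2)/8 und Einsetzen von t = 2*log(3)/3, finden wir j = -63/8.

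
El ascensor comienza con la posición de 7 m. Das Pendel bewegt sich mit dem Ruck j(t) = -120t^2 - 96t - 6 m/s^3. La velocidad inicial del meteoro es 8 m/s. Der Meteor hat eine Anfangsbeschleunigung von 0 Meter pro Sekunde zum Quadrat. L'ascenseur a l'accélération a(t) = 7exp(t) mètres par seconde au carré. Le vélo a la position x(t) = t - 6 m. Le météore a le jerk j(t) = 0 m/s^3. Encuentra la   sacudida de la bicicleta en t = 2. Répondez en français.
En partant de la position x(t) = t - 6, nous prenons 3 dérivées. En prenant d/dt de x(t), nous trouvons v(t) = 1. En dérivant la vitesse, nous obtenons l'accélération: a(t) = 0. La dérivée de l'accélération donne le jerk: j(t) = 0. En utilisant j(t) = 0 et en substituant t = 2, nous trouvons j = 0.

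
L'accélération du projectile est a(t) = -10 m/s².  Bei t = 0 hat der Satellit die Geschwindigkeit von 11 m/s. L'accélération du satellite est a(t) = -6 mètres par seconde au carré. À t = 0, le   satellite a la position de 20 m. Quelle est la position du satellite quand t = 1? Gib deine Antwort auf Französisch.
En partant de l'accélération a(t) = -6, nous prenons 2 intégrales. L'intégrale de l'accélération est la vitesse. En utilisant v(0) = 11, nous obtenons v(t) = 11 - 6·t. L'intégrale de la vitesse est la position. En utilisant x(0) = 20, nous obtenons x(t) = -3·t^2 + 11·t + 20. Nous avons la position x(t) = -3·t^2 + 11·t + 20. En substituant t = 1: x(1) = 28.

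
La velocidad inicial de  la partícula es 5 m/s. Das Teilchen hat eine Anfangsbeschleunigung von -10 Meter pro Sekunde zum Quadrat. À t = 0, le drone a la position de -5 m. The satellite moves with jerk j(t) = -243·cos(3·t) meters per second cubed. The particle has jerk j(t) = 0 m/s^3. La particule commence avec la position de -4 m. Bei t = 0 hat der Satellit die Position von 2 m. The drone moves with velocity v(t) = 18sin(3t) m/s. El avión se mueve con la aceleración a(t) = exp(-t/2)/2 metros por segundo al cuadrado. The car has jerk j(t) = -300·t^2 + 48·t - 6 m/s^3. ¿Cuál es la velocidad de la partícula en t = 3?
Partiendo de la sacudida j(t) = 0, tomamos 2 antiderivadas. Integrando la sacudida y usando la condición inicial a(0) = -10, obtenemos a(t) = -10. Integrando la aceleración y usando la condición inicial v(0) = 5, obtenemos v(t) = 5 - 10·t. Usando v(t) = 5 - 10·t y sustituyendo t = 3, encontramos v = -25.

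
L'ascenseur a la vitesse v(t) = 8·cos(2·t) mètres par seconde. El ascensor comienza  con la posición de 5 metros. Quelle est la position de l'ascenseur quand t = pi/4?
En partant de la vitesse v(t) = 8·cos(2·t), nous prenons 1 primitive. La primitive de la vitesse est la position. En utilisant x(0) = 5, nous obtenons x(t) = 4·sin(2·t) + 5. De l'équation de la position x(t) = 4·sin(2·t) + 5, nous substituons t = pi/4 pour obtenir x = 9.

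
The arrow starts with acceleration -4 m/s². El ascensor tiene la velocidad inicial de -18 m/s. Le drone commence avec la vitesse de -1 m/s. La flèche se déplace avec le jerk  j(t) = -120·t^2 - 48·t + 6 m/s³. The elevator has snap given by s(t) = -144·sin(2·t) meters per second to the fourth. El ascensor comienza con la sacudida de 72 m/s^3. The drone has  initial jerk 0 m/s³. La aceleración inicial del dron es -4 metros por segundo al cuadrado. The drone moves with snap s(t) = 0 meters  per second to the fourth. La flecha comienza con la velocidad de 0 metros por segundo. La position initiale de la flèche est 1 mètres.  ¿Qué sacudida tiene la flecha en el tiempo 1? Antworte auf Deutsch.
Wir haben den Ruck j(t) = -120·t^2 - 48·t + 6. Durch Einsetzen von t = 1: j(1) = -162.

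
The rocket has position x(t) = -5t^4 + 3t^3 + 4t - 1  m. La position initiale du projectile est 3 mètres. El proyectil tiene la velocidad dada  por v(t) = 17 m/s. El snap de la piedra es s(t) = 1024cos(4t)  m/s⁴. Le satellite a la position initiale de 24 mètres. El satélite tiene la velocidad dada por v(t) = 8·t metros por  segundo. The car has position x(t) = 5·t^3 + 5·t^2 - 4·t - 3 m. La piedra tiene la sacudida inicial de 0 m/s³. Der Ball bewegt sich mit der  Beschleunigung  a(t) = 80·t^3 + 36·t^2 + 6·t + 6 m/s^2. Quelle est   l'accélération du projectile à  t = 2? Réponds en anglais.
Starting from velocity v(t) = 17, we take 1 derivative. The derivative of velocity gives acceleration: a(t) = 0. Using a(t) = 0 and substituting t = 2, we find a = 0.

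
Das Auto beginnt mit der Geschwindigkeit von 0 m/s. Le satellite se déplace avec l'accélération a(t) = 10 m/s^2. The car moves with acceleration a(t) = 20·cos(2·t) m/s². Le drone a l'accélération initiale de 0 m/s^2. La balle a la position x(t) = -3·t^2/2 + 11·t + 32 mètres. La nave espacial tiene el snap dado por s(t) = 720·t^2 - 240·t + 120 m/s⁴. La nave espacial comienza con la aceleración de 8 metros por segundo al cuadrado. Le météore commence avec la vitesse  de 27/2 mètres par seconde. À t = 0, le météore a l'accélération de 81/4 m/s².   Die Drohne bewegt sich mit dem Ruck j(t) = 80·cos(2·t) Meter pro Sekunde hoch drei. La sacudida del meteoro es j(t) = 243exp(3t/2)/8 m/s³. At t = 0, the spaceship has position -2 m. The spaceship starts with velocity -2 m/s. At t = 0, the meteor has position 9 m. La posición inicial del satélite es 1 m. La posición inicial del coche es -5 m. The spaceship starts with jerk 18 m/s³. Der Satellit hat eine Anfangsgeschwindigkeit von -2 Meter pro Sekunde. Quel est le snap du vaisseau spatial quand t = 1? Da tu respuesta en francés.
De l'équation du snap s(t) = 720·t^2 - 240·t + 120, nous substituons t = 1 pour obtenir s = 600.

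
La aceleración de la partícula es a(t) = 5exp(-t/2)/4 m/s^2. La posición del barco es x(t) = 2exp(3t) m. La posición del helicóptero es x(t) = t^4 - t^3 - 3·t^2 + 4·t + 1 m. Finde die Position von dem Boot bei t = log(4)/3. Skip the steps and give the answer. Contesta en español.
x(log(4)/3) = 8.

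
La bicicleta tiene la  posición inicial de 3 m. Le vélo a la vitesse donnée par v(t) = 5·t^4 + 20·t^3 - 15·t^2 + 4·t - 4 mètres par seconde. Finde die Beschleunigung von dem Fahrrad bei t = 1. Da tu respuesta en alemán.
Um dies zu lösen, müssen wir 1 Ableitung unserer Gleichung für die Geschwindigkeit v(t) = 5·t^4 + 20·t^3 - 15·t^2 + 4·t - 4 nehmen. Durch Ableiten von der Geschwindigkeit erhalten wir die Beschleunigung: a(t) = 20·t^3 + 60·t^2 - 30·t + 4. Aus der Gleichung für die Beschleunigung a(t) = 20·t^3 + 60·t^2 - 30·t + 4, setzen wir t = 1 ein und erhalten a = 54.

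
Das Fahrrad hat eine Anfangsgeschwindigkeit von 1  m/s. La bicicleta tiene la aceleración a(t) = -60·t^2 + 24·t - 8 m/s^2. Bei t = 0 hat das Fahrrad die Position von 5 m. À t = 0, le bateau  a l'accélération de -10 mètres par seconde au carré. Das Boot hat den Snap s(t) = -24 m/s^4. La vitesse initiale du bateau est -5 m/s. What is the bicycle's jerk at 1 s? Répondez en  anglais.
We must differentiate our acceleration equation a(t) = -60·t^2 + 24·t - 8 1 time. Differentiating acceleration, we get jerk: j(t) = 24 - 120·t. From the given jerk equation j(t) = 24 - 120·t, we substitute t = 1 to get j = -96.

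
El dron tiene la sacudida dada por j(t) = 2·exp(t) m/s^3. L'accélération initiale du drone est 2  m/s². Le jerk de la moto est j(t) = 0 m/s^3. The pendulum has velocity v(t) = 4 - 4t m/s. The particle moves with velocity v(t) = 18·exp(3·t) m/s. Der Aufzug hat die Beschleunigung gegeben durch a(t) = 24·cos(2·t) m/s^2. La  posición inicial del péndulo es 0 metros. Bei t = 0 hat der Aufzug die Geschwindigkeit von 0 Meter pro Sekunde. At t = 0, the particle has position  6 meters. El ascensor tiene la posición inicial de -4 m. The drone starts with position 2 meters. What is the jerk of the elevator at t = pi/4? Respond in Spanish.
Partiendo de la aceleración a(t) = 24·cos(2·t), tomamos 1 derivada. Derivando la aceleración, obtenemos la sacudida: j(t) = -48·sin(2·t). Tenemos la sacudida j(t) = -48·sin(2·t). Sustituyendo t = pi/4: j(pi/4) = -48.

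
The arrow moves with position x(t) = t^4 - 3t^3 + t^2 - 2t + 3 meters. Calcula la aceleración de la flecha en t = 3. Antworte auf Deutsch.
Wir müssen unsere Gleichung für die Position x(t) = t^4 - 3·t^3 + t^2 - 2·t + 3 2-mal ableiten. Die Ableitung von der Position ergibt die Geschwindigkeit: v(t) = 4·t^3 - 9·t^2 + 2·t - 2. Durch Ableiten von der Geschwindigkeit erhalten wir die Beschleunigung: a(t) = 12·t^2 - 18·t + 2. Wir haben die Beschleunigung a(t) = 12·t^2 - 18·t + 2. Durch Einsetzen von t = 3: a(3) = 56.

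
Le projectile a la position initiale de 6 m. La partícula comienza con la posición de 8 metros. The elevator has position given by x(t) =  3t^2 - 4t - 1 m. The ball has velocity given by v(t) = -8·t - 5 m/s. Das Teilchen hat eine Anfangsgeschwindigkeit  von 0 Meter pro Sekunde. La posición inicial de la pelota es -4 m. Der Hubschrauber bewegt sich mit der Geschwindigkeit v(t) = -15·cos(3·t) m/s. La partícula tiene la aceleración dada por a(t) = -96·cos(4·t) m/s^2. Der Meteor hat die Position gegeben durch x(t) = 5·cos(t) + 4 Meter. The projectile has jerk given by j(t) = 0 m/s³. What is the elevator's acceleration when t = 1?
We must differentiate our position equation x(t) = 3·t^2 - 4·t - 1 2 times. The derivative of position gives velocity: v(t) = 6·t - 4. Differentiating velocity, we get acceleration: a(t) = 6. We have acceleration a(t) = 6. Substituting t = 1: a(1) = 6.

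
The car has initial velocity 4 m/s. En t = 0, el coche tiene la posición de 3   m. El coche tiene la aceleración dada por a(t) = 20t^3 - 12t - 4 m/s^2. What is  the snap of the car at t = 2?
Starting from acceleration a(t) = 20·t^3 - 12·t - 4, we take 2 derivatives. Taking d/dt of a(t), we find j(t) = 60·t^2 - 12. Differentiating jerk, we get snap: s(t) = 120·t. From the given snap equation s(t) = 120·t, we substitute t = 2 to get s = 240.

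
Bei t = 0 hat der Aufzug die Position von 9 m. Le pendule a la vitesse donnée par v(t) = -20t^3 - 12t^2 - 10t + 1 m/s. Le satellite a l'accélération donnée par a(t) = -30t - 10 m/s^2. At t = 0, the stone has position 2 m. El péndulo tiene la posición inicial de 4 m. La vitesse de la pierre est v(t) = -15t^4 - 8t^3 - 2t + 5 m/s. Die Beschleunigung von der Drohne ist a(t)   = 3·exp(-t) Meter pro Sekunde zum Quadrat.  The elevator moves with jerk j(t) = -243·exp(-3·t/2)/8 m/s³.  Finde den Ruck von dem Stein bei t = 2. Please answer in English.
We must differentiate our velocity equation v(t) = -15·t^4 - 8·t^3 - 2·t + 5 2 times. Taking d/dt of v(t), we find a(t) = -60·t^3 - 24·t^2 - 2. Differentiating acceleration, we get jerk: j(t) = -180·t^2 - 48·t. We have jerk j(t) = -180·t^2 - 48·t. Substituting t = 2: j(2) = -816.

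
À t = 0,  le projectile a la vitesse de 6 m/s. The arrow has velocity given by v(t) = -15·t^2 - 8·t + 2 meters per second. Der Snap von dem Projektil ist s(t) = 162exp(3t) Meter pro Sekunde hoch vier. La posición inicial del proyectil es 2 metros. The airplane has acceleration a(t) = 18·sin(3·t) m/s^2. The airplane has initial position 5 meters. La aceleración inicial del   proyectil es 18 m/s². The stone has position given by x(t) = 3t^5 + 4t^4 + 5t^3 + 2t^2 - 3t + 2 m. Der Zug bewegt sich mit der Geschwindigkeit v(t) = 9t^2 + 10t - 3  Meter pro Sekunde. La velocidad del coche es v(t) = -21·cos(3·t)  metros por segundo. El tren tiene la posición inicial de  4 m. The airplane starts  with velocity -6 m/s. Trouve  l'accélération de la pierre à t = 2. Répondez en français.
Nous devons dériver notre équation de la position x(t) = 3·t^5 + 4·t^4 + 5·t^3 + 2·t^2 - 3·t + 2 2 fois. En dérivant la position, nous obtenons la vitesse: v(t) = 15·t^4 + 16·t^3 + 15·t^2 + 4·t - 3. La dérivée de la vitesse donne l'accélération: a(t) = 60·t^3 + 48·t^2 + 30·t + 4. Nous avons l'accélération a(t) = 60·t^3 + 48·t^2 + 30·t + 4. En substituant t = 2: a(2) = 736.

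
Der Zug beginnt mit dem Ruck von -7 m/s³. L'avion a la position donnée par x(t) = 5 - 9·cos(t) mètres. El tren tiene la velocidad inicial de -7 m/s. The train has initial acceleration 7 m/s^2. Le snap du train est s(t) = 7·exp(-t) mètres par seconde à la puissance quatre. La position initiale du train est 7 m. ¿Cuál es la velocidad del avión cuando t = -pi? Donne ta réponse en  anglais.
We must differentiate our position equation x(t) = 5 - 9·cos(t) 1 time. Differentiating position, we get velocity: v(t) = 9·sin(t). From the given velocity equation v(t) = 9·sin(t), we substitute t = -pi to get v = 0.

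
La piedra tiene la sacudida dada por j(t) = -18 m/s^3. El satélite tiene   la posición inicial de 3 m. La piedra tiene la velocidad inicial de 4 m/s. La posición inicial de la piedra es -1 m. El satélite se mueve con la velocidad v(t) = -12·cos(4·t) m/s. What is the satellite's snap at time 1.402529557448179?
To solve this, we need to take 3 derivatives of our velocity equation v(t) = -12·cos(4·t). Taking d/dt of v(t), we find a(t) = 48·sin(4·t). Taking d/dt of a(t), we find j(t) = 192·cos(4·t). Differentiating jerk, we get snap: s(t) = -768·sin(4·t). We have snap s(t) = -768·sin(4·t). Substituting t = 1.402529557448179: s(1.402529557448179) = 478.761296010373.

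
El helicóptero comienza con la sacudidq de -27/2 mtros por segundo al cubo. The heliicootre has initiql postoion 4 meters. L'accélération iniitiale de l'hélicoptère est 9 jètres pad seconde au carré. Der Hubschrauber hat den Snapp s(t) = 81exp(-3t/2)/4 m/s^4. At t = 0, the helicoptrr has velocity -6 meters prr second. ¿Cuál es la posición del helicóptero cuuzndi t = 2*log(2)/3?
Para resolver esto, necesitamos tomar 4 integrales de nuestra ecuación del snap s(t) = 81·exp(-3·t/2)/4. Tomando ∫s(t)dt y aplicando j(0) = -27/2, encontramos j(t) = -27·exp(-3·t/2)/2. Integrando la sacudida y usando la condición inicial a(0) = 9, obtenemos a(t) = 9·exp(-3·t/2). La integral de la aceleración, con v(0) = -6, da la velocidad: v(t) = -6·exp(-3·t/2). Tomando ∫v(t)dt y aplicando x(0) = 4, encontramos x(t) = 4·exp(-3·t/2). De la ecuación de la posición x(t) = 4·exp(-3·t/2), sustituimos t = 2*log(2)/3 para obtener x = 2.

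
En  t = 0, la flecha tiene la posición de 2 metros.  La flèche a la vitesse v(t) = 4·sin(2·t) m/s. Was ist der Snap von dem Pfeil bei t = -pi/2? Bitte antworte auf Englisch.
To solve this, we need to take 3 derivatives of our velocity equation v(t) = 4·sin(2·t). Taking d/dt of v(t), we find a(t) = 8·cos(2·t). Taking d/dt of a(t), we find j(t) = -16·sin(2·t). Taking d/dt of j(t), we find s(t) = -32·cos(2·t). From the given snap equation s(t) = -32·cos(2·t), we substitute t = -pi/2 to get s = 32.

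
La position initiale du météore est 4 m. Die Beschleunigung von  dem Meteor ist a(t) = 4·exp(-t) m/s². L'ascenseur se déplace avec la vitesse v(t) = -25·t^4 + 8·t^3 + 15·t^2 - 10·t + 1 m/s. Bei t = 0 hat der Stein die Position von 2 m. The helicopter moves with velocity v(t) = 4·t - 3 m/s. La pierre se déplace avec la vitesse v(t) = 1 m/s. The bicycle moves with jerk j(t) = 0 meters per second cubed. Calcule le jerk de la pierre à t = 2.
Nous devons dériver notre équation de la vitesse v(t) = 1 2 fois. La dérivée de la vitesse donne l'accélération: a(t) = 0. En dérivant l'accélération, nous obtenons le jerk: j(t) = 0. De l'équation du jerk j(t) = 0, nous substituons t = 2 pour obtenir j = 0.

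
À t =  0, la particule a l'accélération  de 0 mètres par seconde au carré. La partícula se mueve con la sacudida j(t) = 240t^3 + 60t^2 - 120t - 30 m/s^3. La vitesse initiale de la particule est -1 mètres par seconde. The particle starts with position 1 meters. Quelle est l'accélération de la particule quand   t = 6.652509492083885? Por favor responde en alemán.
Wir müssen die Stammfunktion unserer Gleichung für den Ruck j(t) = 240·t^3 + 60·t^2 - 120·t - 30 1-mal finden. Die Stammfunktion von dem Ruck ist die Beschleunigung. Mit a(0) = 0 erhalten wir a(t) = 10·t·(6·t^3 + 2·t^2 - 6·t - 3). Aus der Gleichung für die Beschleunigung a(t) = 10·t·(6·t^3 + 2·t^2 - 6·t - 3), setzen wir t = 6.652509492083885 ein und erhalten a = 120548.313712253.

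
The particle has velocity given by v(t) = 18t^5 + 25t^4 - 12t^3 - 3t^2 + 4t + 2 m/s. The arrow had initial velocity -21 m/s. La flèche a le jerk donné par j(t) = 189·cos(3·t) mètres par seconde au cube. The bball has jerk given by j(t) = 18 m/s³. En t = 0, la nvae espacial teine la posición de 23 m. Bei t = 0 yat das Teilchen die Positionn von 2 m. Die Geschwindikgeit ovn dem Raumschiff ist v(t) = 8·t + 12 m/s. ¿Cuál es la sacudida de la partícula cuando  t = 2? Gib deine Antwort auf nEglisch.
To solve this, we need to take 2 derivatives of our velocity equation v(t) = 18·t^5 + 25·t^4 - 12·t^3 - 3·t^2 + 4·t + 2. Taking d/dt of v(t), we find a(t) = 90·t^4 + 100·t^3 - 36·t^2 - 6·t + 4. Taking d/dt of a(t), we find j(t) = 360·t^3 + 300·t^2 - 72·t - 6. Using j(t) = 360·t^3 + 300·t^2 - 72·t - 6 and substituting t = 2, we find j = 3930.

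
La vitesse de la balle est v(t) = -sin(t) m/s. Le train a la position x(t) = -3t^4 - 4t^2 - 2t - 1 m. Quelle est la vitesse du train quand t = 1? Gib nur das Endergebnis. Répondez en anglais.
At t = 1, v = -22.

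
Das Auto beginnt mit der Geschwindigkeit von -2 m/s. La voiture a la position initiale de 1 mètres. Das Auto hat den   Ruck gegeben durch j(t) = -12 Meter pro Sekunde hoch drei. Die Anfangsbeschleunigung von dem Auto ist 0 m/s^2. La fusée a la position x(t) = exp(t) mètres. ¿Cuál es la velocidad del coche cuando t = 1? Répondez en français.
Nous devons intégrer notre équation du jerk j(t) = -12 2 fois. En intégrant le jerk et en utilisant la condition initiale a(0) = 0, nous obtenons a(t) = -12·t. En intégrant l'accélération et en utilisant la condition initiale v(0) = -2, nous obtenons v(t) = -6·t^2 - 2. Nous avons la vitesse v(t) = -6·t^2 - 2. En substituant t = 1: v(1) = -8.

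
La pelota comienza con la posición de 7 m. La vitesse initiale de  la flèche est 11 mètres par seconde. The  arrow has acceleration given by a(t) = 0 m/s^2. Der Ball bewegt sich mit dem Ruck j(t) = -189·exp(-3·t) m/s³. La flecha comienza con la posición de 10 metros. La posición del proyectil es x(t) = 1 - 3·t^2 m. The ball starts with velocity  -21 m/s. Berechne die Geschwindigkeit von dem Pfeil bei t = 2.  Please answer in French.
Nous devons intégrer notre équation de l'accélération a(t) = 0 1 fois. En intégrant l'accélération et en utilisant la condition initiale v(0) = 11, nous obtenons v(t) = 11. En utilisant v(t) = 11 et en substituant t = 2, nous trouvons v = 11.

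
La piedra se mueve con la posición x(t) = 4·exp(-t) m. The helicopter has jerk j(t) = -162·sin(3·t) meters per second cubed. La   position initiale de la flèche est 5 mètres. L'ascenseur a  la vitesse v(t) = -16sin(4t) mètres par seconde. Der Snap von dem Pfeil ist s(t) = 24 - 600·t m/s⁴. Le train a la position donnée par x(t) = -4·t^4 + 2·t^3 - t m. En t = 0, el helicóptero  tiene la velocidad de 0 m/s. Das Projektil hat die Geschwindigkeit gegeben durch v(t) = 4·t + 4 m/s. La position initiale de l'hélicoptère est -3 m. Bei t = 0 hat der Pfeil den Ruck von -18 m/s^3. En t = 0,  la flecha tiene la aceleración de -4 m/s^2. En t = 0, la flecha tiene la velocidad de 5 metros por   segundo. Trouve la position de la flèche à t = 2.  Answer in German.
Um dies zu lösen, müssen wir 4 Integrale unserer Gleichung für den Snap s(t) = 24 - 600·t finden. Mit ∫s(t)dt und Anwendung von j(0) = -18, finden wir j(t) = -300·t^2 + 24·t - 18. Mit ∫j(t)dt und Anwendung von a(0) = -4, finden wir a(t) = -100·t^3 + 12·t^2 - 18·t - 4. Die Stammfunktion von der Beschleunigung ist die Geschwindigkeit. Mit v(0) = 5 erhalten wir v(t) = -25·t^4 + 4·t^3 - 9·t^2 - 4·t + 5. Das Integral von der Geschwindigkeit, mit x(0) = 5, ergibt die Position: x(t) = -5·t^5 + t^4 - 3·t^3 - 2·t^2 + 5·t + 5. Aus der Gleichung für die Position x(t) = -5·t^5 + t^4 - 3·t^3 - 2·t^2 + 5·t + 5, setzen wir t = 2 ein und erhalten x = -161.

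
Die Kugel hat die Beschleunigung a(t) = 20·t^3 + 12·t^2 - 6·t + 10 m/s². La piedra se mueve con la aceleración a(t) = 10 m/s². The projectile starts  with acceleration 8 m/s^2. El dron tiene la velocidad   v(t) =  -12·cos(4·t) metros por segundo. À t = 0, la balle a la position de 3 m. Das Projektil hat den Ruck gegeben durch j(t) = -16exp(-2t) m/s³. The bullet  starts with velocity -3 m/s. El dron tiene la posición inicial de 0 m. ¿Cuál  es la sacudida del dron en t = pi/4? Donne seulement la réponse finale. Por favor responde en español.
La sacudida en t = pi/4 es j = -192.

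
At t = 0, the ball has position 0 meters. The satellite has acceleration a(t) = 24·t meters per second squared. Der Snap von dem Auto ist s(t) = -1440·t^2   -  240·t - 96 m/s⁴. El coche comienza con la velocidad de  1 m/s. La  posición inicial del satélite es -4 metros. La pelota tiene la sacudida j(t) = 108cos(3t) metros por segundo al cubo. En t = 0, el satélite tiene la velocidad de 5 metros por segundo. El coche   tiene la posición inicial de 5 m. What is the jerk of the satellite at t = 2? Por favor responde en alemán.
Ausgehend von der Beschleunigung a(t) = 24·t, nehmen wir 1 Ableitung. Durch Ableiten von der Beschleunigung erhalten wir den Ruck: j(t) = 24. Aus der Gleichung für den Ruck j(t) = 24, setzen wir t = 2 ein und erhalten j = 24.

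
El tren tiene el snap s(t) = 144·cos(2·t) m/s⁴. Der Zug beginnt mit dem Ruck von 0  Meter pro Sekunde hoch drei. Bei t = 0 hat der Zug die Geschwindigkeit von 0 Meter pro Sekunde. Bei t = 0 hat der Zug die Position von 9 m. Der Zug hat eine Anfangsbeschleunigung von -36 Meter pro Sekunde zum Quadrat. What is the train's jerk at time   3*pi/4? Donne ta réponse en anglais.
We need to integrate our snap equation s(t) = 144·cos(2·t) 1 time. Integrating snap and using the initial condition j(0) = 0, we get j(t) = 72·sin(2·t). From the given jerk equation j(t) = 72·sin(2·t), we substitute t = 3*pi/4 to get j = -72.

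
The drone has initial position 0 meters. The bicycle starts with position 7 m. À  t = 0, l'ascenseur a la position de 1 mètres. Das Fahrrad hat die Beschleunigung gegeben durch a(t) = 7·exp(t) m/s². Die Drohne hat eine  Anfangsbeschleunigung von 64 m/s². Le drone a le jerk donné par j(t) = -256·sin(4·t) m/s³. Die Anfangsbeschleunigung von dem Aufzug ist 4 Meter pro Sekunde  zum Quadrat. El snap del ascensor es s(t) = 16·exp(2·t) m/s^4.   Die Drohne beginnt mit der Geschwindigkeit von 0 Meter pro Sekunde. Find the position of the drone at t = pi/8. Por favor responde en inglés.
We need to integrate our jerk equation j(t) = -256·sin(4·t) 3 times. The antiderivative of jerk, with a(0) = 64, gives acceleration: a(t) = 64·cos(4·t). The integral of acceleration is velocity. Using v(0) = 0, we get v(t) = 16·sin(4·t). Taking ∫v(t)dt and applying x(0) = 0, we find x(t) = 4 - 4·cos(4·t). We have position x(t) = 4 - 4·cos(4·t). Substituting t = pi/8: x(pi/8) = 4.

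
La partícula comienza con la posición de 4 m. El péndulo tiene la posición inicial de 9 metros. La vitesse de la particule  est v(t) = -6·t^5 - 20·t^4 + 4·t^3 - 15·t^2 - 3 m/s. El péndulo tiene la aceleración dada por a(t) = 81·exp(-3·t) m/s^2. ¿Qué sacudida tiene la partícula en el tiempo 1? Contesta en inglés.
To solve this, we need to take 2 derivatives of our velocity equation v(t) = -6·t^5 - 20·t^4 + 4·t^3 - 15·t^2 - 3. The derivative of velocity gives acceleration: a(t) = -30·t^4 - 80·t^3 + 12·t^2 - 30·t. Taking d/dt of a(t), we find j(t) = -120·t^3 - 240·t^2 + 24·t - 30. From the given jerk equation j(t) = -120·t^3 - 240·t^2 + 24·t - 30, we substitute t = 1 to get j = -366.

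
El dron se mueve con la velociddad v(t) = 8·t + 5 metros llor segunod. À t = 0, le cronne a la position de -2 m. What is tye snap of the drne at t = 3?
Starting from velocity v(t) = 8·t + 5, we take 3 derivatives. The derivative of velocity gives acceleration: a(t) = 8. Taking d/dt of a(t), we find j(t) = 0. Differentiating jerk, we get snap: s(t) = 0. Using s(t) = 0 and substituting t = 3, we find s = 0.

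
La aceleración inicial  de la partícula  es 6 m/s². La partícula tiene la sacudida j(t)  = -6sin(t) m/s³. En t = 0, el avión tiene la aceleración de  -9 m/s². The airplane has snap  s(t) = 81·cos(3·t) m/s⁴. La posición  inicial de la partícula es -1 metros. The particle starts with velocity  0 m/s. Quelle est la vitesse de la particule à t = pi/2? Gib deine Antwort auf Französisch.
Pour résoudre ceci, nous devons prendre 2 primitives de notre équation du jerk j(t) = -6·sin(t). En intégrant le jerk et en utilisant la condition initiale a(0) = 6, nous obtenons a(t) = 6·cos(t). La primitive de l'accélération, avec v(0) = 0, donne la vitesse: v(t) = 6·sin(t). Nous avons la vitesse v(t) = 6·sin(t). En substituant t = pi/2: v(pi/2) = 6.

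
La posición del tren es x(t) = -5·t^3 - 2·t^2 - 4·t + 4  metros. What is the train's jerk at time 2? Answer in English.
We must differentiate our position equation x(t) = -5·t^3 - 2·t^2 - 4·t + 4 3 times. The derivative of position gives velocity: v(t) = -15·t^2 - 4·t - 4. Taking d/dt of v(t), we find a(t) = -30·t - 4. Taking d/dt of a(t), we find j(t) = -30. From the given jerk equation j(t) = -30, we substitute t = 2 to get j = -30.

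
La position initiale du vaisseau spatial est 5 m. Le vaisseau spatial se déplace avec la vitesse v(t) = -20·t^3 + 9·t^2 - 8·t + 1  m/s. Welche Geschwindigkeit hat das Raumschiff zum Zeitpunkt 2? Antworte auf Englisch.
From the given velocity equation v(t) = -20·t^3 + 9·t^2 - 8·t + 1, we substitute t = 2 to get v = -139.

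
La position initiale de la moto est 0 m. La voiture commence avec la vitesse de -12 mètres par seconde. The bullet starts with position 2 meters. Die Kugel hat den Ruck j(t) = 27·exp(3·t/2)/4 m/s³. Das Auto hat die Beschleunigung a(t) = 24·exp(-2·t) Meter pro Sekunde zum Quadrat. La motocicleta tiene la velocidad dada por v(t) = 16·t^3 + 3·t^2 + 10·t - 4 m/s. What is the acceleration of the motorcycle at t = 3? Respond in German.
Ausgehend von der Geschwindigkeit v(t) = 16·t^3 + 3·t^2 + 10·t - 4, nehmen wir 1 Ableitung. Mit d/dt von v(t) finden wir a(t) = 48·t^2 + 6·t + 10. Aus der Gleichung für die Beschleunigung a(t) = 48·t^2 + 6·t + 10, setzen wir t = 3 ein und erhalten a = 460.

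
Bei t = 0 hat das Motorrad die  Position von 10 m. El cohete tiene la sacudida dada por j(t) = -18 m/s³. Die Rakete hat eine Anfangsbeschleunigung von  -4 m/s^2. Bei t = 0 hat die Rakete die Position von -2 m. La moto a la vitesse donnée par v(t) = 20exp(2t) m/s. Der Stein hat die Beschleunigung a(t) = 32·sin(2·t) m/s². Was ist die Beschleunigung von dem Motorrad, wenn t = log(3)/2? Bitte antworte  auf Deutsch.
Ausgehend von der Geschwindigkeit v(t) = 20·exp(2·t), nehmen wir 1 Ableitung. Durch Ableiten von der Geschwindigkeit erhalten wir die Beschleunigung: a(t) = 40·exp(2·t). Wir haben die Beschleunigung a(t) = 40·exp(2·t). Durch Einsetzen von t = log(3)/2: a(log(3)/2) = 120.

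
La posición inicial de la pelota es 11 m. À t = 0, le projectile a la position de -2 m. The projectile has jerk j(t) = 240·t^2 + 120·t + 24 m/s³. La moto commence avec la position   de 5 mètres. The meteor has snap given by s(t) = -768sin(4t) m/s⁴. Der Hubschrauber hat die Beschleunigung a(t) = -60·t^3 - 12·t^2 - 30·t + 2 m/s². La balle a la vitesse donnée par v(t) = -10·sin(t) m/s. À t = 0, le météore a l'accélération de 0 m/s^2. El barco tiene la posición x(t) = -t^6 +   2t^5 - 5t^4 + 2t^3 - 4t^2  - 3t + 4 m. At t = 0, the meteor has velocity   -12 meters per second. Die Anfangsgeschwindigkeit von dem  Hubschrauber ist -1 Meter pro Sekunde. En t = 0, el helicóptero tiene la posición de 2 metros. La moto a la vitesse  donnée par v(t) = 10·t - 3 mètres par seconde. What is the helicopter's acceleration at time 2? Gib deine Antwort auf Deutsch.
Aus der Gleichung für die Beschleunigung a(t) = -60·t^3 - 12·t^2 - 30·t + 2, setzen wir t = 2 ein und erhalten a = -586.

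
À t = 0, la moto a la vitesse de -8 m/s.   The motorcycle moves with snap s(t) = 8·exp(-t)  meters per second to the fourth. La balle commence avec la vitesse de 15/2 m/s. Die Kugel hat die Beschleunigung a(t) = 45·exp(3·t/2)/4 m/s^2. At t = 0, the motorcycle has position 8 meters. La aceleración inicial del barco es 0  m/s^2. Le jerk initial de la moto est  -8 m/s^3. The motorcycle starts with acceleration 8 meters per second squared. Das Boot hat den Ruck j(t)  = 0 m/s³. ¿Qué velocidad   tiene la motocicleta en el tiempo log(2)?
Necesitamos integrar nuestra ecuación del snap s(t) = 8·exp(-t) 3 veces. La integral del snap, con j(0) = -8, da la sacudida: j(t) = -8·exp(-t). Integrando la sacudida y usando la condición inicial a(0) = 8, obtenemos a(t) = 8·exp(-t). La antiderivada de la aceleración, con v(0) = -8, da la velocidad: v(t) = -8·exp(-t). Tenemos la velocidad v(t) = -8·exp(-t). Sustituyendo t = log(2): v(log(2)) = -4.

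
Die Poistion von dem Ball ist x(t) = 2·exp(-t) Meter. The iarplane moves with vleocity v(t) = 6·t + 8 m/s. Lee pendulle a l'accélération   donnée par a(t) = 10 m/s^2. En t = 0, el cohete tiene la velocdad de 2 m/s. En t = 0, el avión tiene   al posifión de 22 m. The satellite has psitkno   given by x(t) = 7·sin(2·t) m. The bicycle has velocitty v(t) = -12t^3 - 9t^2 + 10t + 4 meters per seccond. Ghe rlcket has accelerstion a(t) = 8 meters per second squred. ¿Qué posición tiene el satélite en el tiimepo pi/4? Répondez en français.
Nous avons la position x(t) = 7·sin(2·t). En substituant t = pi/4: x(pi/4) = 7.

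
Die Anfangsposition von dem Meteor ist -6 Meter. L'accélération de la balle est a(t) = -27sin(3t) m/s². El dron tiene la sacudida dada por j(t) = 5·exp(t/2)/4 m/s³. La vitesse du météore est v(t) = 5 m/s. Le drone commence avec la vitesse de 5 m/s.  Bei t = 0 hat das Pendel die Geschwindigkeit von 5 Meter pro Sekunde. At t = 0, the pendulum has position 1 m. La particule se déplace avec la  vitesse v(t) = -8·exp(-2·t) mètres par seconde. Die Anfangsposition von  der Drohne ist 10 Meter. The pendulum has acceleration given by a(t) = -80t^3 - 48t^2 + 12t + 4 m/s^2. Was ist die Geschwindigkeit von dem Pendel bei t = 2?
Um dies zu lösen, müssen wir 1 Integral unserer Gleichung für die Beschleunigung a(t) = -80·t^3 - 48·t^2 + 12·t + 4 finden. Das Integral von der Beschleunigung, mit v(0) = 5, ergibt die Geschwindigkeit: v(t) = -20·t^4 - 16·t^3 + 6·t^2 + 4·t + 5. Aus der Gleichung für die Geschwindigkeit v(t) = -20·t^4 - 16·t^3 + 6·t^2 + 4·t + 5, setzen wir t = 2 ein und erhalten v = -411.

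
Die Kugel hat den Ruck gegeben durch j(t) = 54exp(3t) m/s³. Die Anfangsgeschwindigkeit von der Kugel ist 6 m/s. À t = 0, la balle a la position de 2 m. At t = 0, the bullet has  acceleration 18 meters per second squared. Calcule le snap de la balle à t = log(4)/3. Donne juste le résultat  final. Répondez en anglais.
The answer is 648.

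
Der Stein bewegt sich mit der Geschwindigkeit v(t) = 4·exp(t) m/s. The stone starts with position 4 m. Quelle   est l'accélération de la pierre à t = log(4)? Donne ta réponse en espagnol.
Para resolver esto, necesitamos tomar 1 derivada de nuestra ecuación de la velocidad v(t) = 4·exp(t). La derivada de la velocidad da la aceleración: a(t) = 4·exp(t). Usando a(t) = 4·exp(t) y sustituyendo t = log(4), encontramos a = 16.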